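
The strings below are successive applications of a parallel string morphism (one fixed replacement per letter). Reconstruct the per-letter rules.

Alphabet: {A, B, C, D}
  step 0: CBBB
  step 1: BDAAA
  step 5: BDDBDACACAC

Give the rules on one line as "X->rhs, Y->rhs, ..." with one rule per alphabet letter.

A->D, B->A, C->BD, D->C

  step 0 ⇒ step 1: CBBB ⇒ BD·A·A·A
    B ↦ A
    C ↦ BD
    A ↦ D  (constrained at step 1)
    D ↦ C  (constrained at step 1)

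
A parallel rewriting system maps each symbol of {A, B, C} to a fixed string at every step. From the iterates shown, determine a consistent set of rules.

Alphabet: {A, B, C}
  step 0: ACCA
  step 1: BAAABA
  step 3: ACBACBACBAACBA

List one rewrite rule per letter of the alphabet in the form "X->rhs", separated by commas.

  step 0 ⇒ step 1: ACCA ⇒ BA·A·A·BA
    A ↦ BA
    C ↦ A
    B ↦ C  (constrained at step 1)

A->BA, B->C, C->A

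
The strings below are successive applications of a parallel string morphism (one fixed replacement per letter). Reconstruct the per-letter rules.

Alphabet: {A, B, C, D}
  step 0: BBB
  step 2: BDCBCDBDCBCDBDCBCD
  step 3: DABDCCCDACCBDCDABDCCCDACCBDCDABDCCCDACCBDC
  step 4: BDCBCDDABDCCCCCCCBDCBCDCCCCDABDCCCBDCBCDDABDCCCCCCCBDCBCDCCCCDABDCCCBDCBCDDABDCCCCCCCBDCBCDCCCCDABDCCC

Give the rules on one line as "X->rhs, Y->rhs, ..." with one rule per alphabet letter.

A->BCD, B->DA, C->CC, D->BDC

  step 3 ⇒ step 4: DABDCCCDACCBDCDABDCCCDACCBDCDABDCCCDACCBDC ⇒ BDC·BCD·DA·BDC·CC·CC·CC·BDC·BCD·CC·CC·DA·BDC·CC·BDC·BCD·DA·BDC·CC·CC·CC·BDC·BCD·CC·CC·DA·BDC·CC·BDC·BCD·DA·BDC·CC·CC·CC·BDC·BCD·CC·CC·DA·BDC·CC
    A ↦ BCD
    B ↦ DA
    C ↦ CC
    D ↦ BDC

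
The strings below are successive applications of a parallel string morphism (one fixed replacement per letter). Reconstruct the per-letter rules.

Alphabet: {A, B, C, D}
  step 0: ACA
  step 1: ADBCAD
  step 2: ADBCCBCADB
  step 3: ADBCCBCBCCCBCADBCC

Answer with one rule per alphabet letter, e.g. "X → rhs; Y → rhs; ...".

A->AD, B->CC, C->BC, D->B

  step 2 ⇒ step 3: ADBCCBCADB ⇒ AD·B·CC·BC·BC·CC·BC·AD·B·CC
    A ↦ AD
    B ↦ CC
    C ↦ BC
    D ↦ B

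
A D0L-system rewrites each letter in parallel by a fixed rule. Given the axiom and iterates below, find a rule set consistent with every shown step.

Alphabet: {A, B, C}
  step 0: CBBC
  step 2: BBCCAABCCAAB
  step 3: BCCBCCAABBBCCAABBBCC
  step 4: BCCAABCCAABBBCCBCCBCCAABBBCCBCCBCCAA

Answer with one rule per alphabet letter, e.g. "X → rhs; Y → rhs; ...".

  step 3 ⇒ step 4: BCCBCCAABBBCCAABBBCC ⇒ BCC·A·A·BCC·A·A·B·B·BCC·BCC·BCC·A·A·B·B·BCC·BCC·BCC·A·A
    A ↦ B
    B ↦ BCC
    C ↦ A

A->B, B->BCC, C->A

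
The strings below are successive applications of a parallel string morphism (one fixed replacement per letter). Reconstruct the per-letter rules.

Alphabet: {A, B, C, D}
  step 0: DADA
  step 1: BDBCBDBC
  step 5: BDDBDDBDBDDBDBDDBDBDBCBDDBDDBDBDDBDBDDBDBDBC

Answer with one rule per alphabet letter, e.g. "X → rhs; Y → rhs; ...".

  step 0 ⇒ step 1: DADA ⇒ BD·BC·BD·BC
    A ↦ BC
    D ↦ BD
    B ↦ D  (constrained at step 1)
    C ↦ A  (constrained at step 1)

A->BC, B->D, C->A, D->BD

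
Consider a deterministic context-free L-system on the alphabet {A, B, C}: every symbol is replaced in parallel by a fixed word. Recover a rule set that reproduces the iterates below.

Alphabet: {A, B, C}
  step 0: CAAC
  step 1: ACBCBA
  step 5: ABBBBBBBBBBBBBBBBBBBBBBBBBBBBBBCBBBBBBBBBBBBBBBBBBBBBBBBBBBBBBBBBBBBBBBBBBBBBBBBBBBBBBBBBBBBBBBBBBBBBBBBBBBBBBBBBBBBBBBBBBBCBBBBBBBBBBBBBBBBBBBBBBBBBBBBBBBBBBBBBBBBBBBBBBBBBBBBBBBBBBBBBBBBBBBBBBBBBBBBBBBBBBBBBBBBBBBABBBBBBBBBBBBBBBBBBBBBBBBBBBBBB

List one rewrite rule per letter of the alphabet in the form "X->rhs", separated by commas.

  step 0 ⇒ step 1: CAAC ⇒ A·CB·CB·A
    A ↦ CB
    C ↦ A
    B ↦ BBB  (constrained at step 1)

A->CB, B->BBB, C->A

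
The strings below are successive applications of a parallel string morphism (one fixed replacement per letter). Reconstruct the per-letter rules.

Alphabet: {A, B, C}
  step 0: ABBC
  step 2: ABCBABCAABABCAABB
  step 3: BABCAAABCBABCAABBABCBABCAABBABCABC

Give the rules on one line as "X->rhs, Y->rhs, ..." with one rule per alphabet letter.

A->B, B->ABC, C->AA

  step 2 ⇒ step 3: ABCBABCAABABCAABB ⇒ B·ABC·AA·ABC·B·ABC·AA·B·B·ABC·B·ABC·AA·B·B·ABC·ABC
    A ↦ B
    B ↦ ABC
    C ↦ AA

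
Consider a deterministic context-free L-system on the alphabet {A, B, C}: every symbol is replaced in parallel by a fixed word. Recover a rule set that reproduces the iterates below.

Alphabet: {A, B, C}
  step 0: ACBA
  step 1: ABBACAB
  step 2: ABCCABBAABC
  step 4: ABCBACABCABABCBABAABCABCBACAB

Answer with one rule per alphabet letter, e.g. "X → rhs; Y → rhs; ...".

  step 1 ⇒ step 2: ABBACAB ⇒ AB·C·C·AB·BA·AB·C
    A ↦ AB
    B ↦ C
    C ↦ BA

A->AB, B->C, C->BA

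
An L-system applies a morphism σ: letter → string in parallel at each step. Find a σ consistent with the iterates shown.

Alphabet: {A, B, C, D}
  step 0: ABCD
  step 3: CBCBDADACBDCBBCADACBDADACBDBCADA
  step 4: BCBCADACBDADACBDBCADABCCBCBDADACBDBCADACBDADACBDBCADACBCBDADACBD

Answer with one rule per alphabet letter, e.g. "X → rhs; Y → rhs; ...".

  step 3 ⇒ step 4: CBCBDADACBDCBBCADACBDADACBDBCADA ⇒ B·C·B·C·ADA·CBD·ADA·CBD·B·C·ADA·B·C·C·B·CBD·ADA·CBD·B·C·ADA·CBD·ADA·CBD·B·C·ADA·C·B·CBD·ADA·CBD
    A ↦ CBD
    B ↦ C
    C ↦ B
    D ↦ ADA

A->CBD, B->C, C->B, D->ADA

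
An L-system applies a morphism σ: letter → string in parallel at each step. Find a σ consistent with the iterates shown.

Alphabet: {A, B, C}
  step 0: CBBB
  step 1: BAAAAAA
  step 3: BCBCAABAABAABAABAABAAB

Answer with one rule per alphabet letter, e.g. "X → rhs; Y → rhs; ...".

  step 0 ⇒ step 1: CBBB ⇒ B·AA·AA·AA
    B ↦ AA
    C ↦ B
    A ↦ BC  (constrained at step 1)

A->BC, B->AA, C->B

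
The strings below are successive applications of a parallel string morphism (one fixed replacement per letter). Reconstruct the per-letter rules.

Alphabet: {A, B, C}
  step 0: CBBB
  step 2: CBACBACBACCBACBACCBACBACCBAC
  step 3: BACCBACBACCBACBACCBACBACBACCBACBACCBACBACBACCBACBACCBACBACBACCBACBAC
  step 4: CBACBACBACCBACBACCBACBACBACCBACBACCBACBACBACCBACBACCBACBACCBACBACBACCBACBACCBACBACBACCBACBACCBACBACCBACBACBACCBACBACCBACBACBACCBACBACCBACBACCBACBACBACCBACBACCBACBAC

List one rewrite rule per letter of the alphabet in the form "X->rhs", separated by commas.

A->C, B->CBA, C->BAC

  step 3 ⇒ step 4: BACCBACBACCBACBACCBACBACBACCBACBACCBACBACBACCBACBACCBACBACBACCBACBAC ⇒ CBA·C·BAC·BAC·CBA·C·BAC·CBA·C·BAC·BAC·CBA·C·BAC·CBA·C·BAC·BAC·CBA·C·BAC·CBA·C·BAC·CBA·C·BAC·BAC·CBA·C·BAC·CBA·C·BAC·BAC·CBA·C·BAC·CBA·C·BAC·CBA·C·BAC·BAC·CBA·C·BAC·CBA·C·BAC·BAC·CBA·C·BAC·CBA·C·BAC·CBA·C·BAC·BAC·CBA·C·BAC·CBA·C·BAC
    A ↦ C
    B ↦ CBA
    C ↦ BAC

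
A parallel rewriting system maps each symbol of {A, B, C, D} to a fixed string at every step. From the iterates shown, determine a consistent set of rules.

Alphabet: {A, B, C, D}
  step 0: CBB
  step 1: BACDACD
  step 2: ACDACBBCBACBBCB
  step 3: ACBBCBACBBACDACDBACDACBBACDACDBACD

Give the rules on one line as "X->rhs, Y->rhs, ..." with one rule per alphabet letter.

A->ACB, B->ACD, C->B, D->CB

  step 2 ⇒ step 3: ACDACBBCBACBBCB ⇒ ACB·B·CB·ACB·B·ACD·ACD·B·ACD·ACB·B·ACD·ACD·B·ACD
    A ↦ ACB
    B ↦ ACD
    C ↦ B
    D ↦ CB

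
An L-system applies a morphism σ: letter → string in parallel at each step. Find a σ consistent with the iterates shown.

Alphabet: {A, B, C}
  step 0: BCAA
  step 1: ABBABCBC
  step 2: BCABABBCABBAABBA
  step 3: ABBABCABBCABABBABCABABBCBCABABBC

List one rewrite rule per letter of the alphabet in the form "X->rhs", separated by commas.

  step 2 ⇒ step 3: BCABABBCABBAABBA ⇒ AB·BA·BC·AB·BC·AB·AB·BA·BC·AB·AB·BC·BC·AB·AB·BC
    A ↦ BC
    B ↦ AB
    C ↦ BA

A->BC, B->AB, C->BA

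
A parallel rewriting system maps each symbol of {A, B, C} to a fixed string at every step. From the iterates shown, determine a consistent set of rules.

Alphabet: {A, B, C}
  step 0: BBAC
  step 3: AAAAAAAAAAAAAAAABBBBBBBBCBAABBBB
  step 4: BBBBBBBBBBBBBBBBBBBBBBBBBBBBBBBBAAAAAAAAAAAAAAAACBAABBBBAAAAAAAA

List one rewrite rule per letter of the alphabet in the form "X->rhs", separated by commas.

  step 3 ⇒ step 4: AAAAAAAAAAAAAAAABBBBBBBBCBAABBBB ⇒ BB·BB·BB·BB·BB·BB·BB·BB·BB·BB·BB·BB·BB·BB·BB·BB·AA·AA·AA·AA·AA·AA·AA·AA·CB·AA·BB·BB·AA·AA·AA·AA
    A ↦ BB
    B ↦ AA
    C ↦ CB

A->BB, B->AA, C->CB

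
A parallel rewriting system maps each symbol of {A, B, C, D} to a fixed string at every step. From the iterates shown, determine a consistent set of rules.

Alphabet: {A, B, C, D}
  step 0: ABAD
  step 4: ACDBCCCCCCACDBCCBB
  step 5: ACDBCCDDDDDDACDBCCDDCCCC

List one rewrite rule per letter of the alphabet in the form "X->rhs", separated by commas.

A->AC, B->CC, C->D, D->B

  step 4 ⇒ step 5: ACDBCCCCCCACDBCCBB ⇒ AC·D·B·CC·D·D·D·D·D·D·AC·D·B·CC·D·D·CC·CC
    A ↦ AC
    B ↦ CC
    C ↦ D
    D ↦ B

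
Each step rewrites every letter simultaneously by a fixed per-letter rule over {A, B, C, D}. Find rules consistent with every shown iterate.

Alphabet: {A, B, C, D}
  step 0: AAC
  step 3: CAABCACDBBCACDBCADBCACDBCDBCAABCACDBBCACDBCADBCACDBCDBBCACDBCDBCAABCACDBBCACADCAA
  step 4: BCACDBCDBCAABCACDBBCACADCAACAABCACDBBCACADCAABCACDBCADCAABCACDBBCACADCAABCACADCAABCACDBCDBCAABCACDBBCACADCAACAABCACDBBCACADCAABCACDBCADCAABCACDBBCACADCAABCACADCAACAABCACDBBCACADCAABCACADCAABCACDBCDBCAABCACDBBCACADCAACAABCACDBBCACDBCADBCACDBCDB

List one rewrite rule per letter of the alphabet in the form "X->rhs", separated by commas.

  step 3 ⇒ step 4: CAABCACDBBCACDBCADBCACDBCDBCAABCACDBBCACDBCADBCACDBCDBBCACDBCDBCAABCACDBBCACADCAA ⇒ BCA·CDB·CDB·CAA·BCA·CDB·BCA·CAD·CAA·CAA·BCA·CDB·BCA·CAD·CAA·BCA·CDB·CAD·CAA·BCA·CDB·BCA·CAD·CAA·BCA·CAD·CAA·BCA·CDB·CDB·CAA·BCA·CDB·BCA·CAD·CAA·CAA·BCA·CDB·BCA·CAD·CAA·BCA·CDB·CAD·CAA·BCA·CDB·BCA·CAD·CAA·BCA·CAD·CAA·CAA·BCA·CDB·BCA·CAD·CAA·BCA·CAD·CAA·BCA·CDB·CDB·CAA·BCA·CDB·BCA·CAD·CAA·CAA·BCA·CDB·BCA·CDB·CAD·BCA·CDB·CDB
    A ↦ CDB
    B ↦ CAA
    C ↦ BCA
    D ↦ CAD

A->CDB, B->CAA, C->BCA, D->CAD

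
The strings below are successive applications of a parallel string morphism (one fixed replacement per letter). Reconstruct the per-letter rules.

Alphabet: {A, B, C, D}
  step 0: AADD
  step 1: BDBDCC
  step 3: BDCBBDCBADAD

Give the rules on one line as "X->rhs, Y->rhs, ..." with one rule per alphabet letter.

A->BD, B->AD, C->B, D->C

  step 0 ⇒ step 1: AADD ⇒ BD·BD·C·C
    A ↦ BD
    D ↦ C
    B ↦ AD  (constrained at step 1)
    C ↦ B  (constrained at step 1)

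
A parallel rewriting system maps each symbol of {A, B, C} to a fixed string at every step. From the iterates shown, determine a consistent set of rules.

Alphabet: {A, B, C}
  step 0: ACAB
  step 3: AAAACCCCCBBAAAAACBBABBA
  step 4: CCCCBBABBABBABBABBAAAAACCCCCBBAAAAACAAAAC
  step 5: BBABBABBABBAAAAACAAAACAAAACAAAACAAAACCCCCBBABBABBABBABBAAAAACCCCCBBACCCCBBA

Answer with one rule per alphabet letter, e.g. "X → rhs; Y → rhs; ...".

A->C, B->AA, C->BBA

  step 4 ⇒ step 5: CCCCBBABBABBABBABBAAAAACCCCCBBAAAAACAAAAC ⇒ BBA·BBA·BBA·BBA·AA·AA·C·AA·AA·C·AA·AA·C·AA·AA·C·AA·AA·C·C·C·C·C·BBA·BBA·BBA·BBA·BBA·AA·AA·C·C·C·C·C·BBA·C·C·C·C·BBA
    A ↦ C
    B ↦ AA
    C ↦ BBA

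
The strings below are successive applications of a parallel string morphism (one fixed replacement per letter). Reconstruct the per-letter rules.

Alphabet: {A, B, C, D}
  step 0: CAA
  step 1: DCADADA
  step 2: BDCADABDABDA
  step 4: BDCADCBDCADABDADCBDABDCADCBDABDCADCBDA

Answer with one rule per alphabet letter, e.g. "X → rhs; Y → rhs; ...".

  step 1 ⇒ step 2: DCADADA ⇒ B·DCA·DA·B·DA·B·DA
    A ↦ DA
    C ↦ DCA
    D ↦ B
    B ↦ DC  (constrained at step 2)

A->DA, B->DC, C->DCA, D->B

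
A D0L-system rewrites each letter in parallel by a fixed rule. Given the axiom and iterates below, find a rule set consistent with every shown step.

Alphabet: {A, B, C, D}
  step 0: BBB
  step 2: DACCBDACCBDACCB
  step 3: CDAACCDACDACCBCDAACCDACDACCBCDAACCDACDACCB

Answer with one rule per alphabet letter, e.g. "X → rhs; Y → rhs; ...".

A->ACC, B->CB, C->DAC, D->CDA

  step 2 ⇒ step 3: DACCBDACCBDACCB ⇒ CDA·ACC·DAC·DAC·CB·CDA·ACC·DAC·DAC·CB·CDA·ACC·DAC·DAC·CB
    A ↦ ACC
    B ↦ CB
    C ↦ DAC
    D ↦ CDA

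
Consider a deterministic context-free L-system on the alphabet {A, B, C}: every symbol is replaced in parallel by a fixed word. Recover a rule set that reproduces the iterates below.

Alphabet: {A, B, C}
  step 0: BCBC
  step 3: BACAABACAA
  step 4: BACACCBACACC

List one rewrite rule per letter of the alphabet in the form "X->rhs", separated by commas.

  step 3 ⇒ step 4: BACAABACAA ⇒ BA·C·A·C·C·BA·C·A·C·C
    A ↦ C
    B ↦ BA
    C ↦ A

A->C, B->BA, C->A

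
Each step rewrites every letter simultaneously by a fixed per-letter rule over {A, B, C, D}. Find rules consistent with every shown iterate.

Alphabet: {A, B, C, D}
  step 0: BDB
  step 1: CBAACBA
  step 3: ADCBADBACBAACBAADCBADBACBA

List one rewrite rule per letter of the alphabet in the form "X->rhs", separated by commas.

  step 0 ⇒ step 1: BDB ⇒ CBA·A·CBA
    B ↦ CBA
    D ↦ A
    A ↦ DB  (constrained at step 1)
    C ↦ D  (constrained at step 1)

A->DB, B->CBA, C->D, D->A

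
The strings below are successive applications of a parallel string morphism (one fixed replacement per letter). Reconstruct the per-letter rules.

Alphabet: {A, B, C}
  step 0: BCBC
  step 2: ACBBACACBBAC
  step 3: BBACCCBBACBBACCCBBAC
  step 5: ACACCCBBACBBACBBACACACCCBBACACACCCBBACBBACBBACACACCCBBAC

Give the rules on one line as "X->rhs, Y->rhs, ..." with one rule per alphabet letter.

A->BB, B->C, C->AC

  step 2 ⇒ step 3: ACBBACACBBAC ⇒ BB·AC·C·C·BB·AC·BB·AC·C·C·BB·AC
    A ↦ BB
    B ↦ C
    C ↦ AC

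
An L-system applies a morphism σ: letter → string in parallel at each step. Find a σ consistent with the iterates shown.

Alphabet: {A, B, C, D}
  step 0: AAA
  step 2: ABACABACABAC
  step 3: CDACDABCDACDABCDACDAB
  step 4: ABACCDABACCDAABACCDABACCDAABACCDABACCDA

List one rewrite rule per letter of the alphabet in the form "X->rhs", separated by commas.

A->CD, B->A, C->AB, D->AC

  step 3 ⇒ step 4: CDACDABCDACDABCDACDAB ⇒ AB·AC·CD·AB·AC·CD·A·AB·AC·CD·AB·AC·CD·A·AB·AC·CD·AB·AC·CD·A
    A ↦ CD
    B ↦ A
    C ↦ AB
    D ↦ AC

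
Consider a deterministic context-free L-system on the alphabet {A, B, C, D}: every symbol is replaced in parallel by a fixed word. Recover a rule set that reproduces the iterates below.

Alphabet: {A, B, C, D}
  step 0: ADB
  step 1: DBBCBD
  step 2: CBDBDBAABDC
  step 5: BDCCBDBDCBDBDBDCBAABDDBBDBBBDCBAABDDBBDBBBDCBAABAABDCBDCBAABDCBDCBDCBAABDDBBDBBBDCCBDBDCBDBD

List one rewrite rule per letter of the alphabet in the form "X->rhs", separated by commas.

  step 1 ⇒ step 2: DBBCBD ⇒ C·BD·BD·BAA·BD·C
    B ↦ BD
    C ↦ BAA
    D ↦ C
  step 0 ⇒ step 1: ADB ⇒ DBB·C·BD
    A ↦ DBB

A->DBB, B->BD, C->BAA, D->C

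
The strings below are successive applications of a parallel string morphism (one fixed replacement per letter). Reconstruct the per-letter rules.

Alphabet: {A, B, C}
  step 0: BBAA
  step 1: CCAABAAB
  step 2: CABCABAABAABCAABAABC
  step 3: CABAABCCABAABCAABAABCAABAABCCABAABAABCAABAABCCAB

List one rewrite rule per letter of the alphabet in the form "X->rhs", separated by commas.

  step 2 ⇒ step 3: CABCABAABAABCAABAABC ⇒ CAB·AAB·C·CAB·AAB·C·AAB·AAB·C·AAB·AAB·C·CAB·AAB·AAB·C·AAB·AAB·C·CAB
    A ↦ AAB
    B ↦ C
    C ↦ CAB

A->AAB, B->C, C->CAB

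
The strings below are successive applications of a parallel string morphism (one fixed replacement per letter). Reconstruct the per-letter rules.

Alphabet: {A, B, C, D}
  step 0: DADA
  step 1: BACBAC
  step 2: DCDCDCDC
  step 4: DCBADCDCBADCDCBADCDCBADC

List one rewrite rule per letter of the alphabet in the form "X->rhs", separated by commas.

A->C, B->D, C->DC, D->BA

  step 1 ⇒ step 2: BACBAC ⇒ D·C·DC·D·C·DC
    A ↦ C
    B ↦ D
    C ↦ DC
  step 0 ⇒ step 1: DADA ⇒ BA·C·BA·C
    D ↦ BA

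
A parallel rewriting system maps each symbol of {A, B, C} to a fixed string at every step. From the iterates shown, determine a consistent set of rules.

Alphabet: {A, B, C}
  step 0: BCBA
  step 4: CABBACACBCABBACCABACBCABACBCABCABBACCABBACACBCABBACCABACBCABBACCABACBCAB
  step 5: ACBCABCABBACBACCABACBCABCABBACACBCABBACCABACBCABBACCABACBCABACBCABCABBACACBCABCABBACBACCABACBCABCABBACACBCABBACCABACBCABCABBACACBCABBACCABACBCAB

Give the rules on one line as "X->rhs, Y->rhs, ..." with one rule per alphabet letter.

  step 4 ⇒ step 5: CABBACACBCABBACCABACBCABACBCABCABBACCABBACACBCABBACCABACBCABBACCABACBCAB ⇒ AC·B·CAB·CAB·B·AC·B·AC·CAB·AC·B·CAB·CAB·B·AC·AC·B·CAB·B·AC·CAB·AC·B·CAB·B·AC·CAB·AC·B·CAB·AC·B·CAB·CAB·B·AC·AC·B·CAB·CAB·B·AC·B·AC·CAB·AC·B·CAB·CAB·B·AC·AC·B·CAB·B·AC·CAB·AC·B·CAB·CAB·B·AC·AC·B·CAB·B·AC·CAB·AC·B·CAB
    A ↦ B
    B ↦ CAB
    C ↦ AC

A->B, B->CAB, C->AC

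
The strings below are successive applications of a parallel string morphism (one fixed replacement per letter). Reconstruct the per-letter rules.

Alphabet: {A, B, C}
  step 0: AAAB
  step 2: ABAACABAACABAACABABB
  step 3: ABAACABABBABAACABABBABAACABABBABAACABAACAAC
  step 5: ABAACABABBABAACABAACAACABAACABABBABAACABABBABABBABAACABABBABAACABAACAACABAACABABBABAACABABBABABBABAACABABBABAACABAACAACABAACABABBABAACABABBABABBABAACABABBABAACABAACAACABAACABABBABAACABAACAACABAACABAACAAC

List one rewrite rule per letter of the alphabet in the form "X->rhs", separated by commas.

A->AB, B->AAC, C->B

  step 2 ⇒ step 3: ABAACABAACABAACABABB ⇒ AB·AAC·AB·AB·B·AB·AAC·AB·AB·B·AB·AAC·AB·AB·B·AB·AAC·AB·AAC·AAC
    A ↦ AB
    B ↦ AAC
    C ↦ B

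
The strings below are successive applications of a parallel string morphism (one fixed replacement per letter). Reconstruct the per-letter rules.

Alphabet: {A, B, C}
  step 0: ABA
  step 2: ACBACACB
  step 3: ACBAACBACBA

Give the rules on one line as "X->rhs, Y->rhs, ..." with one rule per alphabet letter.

A->AC, B->A, C->B

  step 2 ⇒ step 3: ACBACACB ⇒ AC·B·A·AC·B·AC·B·A
    A ↦ AC
    B ↦ A
    C ↦ B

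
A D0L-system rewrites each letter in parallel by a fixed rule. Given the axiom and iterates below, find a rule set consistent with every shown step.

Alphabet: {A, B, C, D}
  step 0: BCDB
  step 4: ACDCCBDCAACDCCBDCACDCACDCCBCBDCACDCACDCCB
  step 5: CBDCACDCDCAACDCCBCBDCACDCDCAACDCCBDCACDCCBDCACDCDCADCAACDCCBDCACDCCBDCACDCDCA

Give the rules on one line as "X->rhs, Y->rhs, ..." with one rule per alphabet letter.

A->CB, B->A, C->DC, D->AC

  step 4 ⇒ step 5: ACDCCBDCAACDCCBDCACDCACDCCBCBDCACDCACDCCB ⇒ CB·DC·AC·DC·DC·A·AC·DC·CB·CB·DC·AC·DC·DC·A·AC·DC·CB·DC·AC·DC·CB·DC·AC·DC·DC·A·DC·A·AC·DC·CB·DC·AC·DC·CB·DC·AC·DC·DC·A
    A ↦ CB
    B ↦ A
    C ↦ DC
    D ↦ AC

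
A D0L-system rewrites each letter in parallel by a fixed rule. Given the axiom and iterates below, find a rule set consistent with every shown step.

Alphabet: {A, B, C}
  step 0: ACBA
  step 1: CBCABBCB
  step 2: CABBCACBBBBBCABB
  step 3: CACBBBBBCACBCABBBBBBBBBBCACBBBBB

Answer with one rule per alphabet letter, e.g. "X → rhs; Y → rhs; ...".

A->CB, B->BB, C->CA

  step 2 ⇒ step 3: CABBCACBBBBBCABB ⇒ CA·CB·BB·BB·CA·CB·CA·BB·BB·BB·BB·BB·CA·CB·BB·BB
    A ↦ CB
    B ↦ BB
    C ↦ CA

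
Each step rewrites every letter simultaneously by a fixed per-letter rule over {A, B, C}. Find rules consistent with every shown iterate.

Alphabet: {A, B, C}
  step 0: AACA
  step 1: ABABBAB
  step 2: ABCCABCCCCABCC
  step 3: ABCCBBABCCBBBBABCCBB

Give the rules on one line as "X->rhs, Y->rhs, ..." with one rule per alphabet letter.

A->AB, B->CC, C->B

  step 2 ⇒ step 3: ABCCABCCCCABCC ⇒ AB·CC·B·B·AB·CC·B·B·B·B·AB·CC·B·B
    A ↦ AB
    B ↦ CC
    C ↦ B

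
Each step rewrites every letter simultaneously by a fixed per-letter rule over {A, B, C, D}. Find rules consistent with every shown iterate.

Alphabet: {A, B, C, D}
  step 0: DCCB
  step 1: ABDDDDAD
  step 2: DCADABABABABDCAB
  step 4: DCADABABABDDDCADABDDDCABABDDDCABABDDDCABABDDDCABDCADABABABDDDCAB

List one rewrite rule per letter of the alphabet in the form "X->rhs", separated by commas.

  step 1 ⇒ step 2: ABDDDDAD ⇒ DC·AD·AB·AB·AB·AB·DC·AB
    A ↦ DC
    B ↦ AD
    D ↦ AB
  step 0 ⇒ step 1: DCCB ⇒ AB·DD·DD·AD
    C ↦ DD

A->DC, B->AD, C->DD, D->AB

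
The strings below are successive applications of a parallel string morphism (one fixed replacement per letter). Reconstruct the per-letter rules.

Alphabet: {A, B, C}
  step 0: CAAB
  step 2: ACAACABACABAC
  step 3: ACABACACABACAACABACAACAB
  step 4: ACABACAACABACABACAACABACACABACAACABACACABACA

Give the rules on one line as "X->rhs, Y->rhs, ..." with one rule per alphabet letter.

A->AC, B->A, C->AB

  step 3 ⇒ step 4: ACABACACABACAACABACAACAB ⇒ AC·AB·AC·A·AC·AB·AC·AB·AC·A·AC·AB·AC·AC·AB·AC·A·AC·AB·AC·AC·AB·AC·A
    A ↦ AC
    B ↦ A
    C ↦ AB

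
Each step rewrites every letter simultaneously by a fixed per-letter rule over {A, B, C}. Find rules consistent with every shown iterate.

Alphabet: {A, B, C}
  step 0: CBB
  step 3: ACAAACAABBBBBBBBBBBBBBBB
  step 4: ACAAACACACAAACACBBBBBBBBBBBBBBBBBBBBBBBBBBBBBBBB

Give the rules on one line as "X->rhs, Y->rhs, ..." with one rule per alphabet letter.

  step 3 ⇒ step 4: ACAAACAABBBBBBBBBBBBBBBB ⇒ AC·AA·AC·AC·AC·AA·AC·AC·BB·BB·BB·BB·BB·BB·BB·BB·BB·BB·BB·BB·BB·BB·BB·BB
    A ↦ AC
    B ↦ BB
    C ↦ AA

A->AC, B->BB, C->AA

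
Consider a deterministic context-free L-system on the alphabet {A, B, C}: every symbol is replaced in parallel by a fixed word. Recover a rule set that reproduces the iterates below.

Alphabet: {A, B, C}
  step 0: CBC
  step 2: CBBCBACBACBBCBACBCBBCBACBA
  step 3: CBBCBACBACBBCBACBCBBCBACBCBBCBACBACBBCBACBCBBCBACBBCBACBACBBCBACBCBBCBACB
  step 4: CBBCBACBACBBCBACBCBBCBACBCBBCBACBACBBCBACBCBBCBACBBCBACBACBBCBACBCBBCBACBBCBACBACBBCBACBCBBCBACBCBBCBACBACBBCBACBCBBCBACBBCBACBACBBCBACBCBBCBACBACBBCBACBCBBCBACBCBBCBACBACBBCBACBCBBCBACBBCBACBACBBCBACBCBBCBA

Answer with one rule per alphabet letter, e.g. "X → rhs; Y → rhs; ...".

A->CB, B->CBA, C->CBB

  step 3 ⇒ step 4: CBBCBACBACBBCBACBCBBCBACBCBBCBACBACBBCBACBCBBCBACBBCBACBACBBCBACBCBBCBACB ⇒ CBB·CBA·CBA·CBB·CBA·CB·CBB·CBA·CB·CBB·CBA·CBA·CBB·CBA·CB·CBB·CBA·CBB·CBA·CBA·CBB·CBA·CB·CBB·CBA·CBB·CBA·CBA·CBB·CBA·CB·CBB·CBA·CB·CBB·CBA·CBA·CBB·CBA·CB·CBB·CBA·CBB·CBA·CBA·CBB·CBA·CB·CBB·CBA·CBA·CBB·CBA·CB·CBB·CBA·CB·CBB·CBA·CBA·CBB·CBA·CB·CBB·CBA·CBB·CBA·CBA·CBB·CBA·CB·CBB·CBA
    A ↦ CB
    B ↦ CBA
    C ↦ CBB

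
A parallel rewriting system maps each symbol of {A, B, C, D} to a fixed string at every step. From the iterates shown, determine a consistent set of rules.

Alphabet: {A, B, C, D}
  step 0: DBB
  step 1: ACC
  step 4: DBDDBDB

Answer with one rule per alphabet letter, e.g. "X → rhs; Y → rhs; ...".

  step 0 ⇒ step 1: DBB ⇒ A·C·C
    B ↦ C
    D ↦ A
    A ↦ DB  (constrained at step 1)
    C ↦ D  (constrained at step 1)

A->DB, B->C, C->D, D->A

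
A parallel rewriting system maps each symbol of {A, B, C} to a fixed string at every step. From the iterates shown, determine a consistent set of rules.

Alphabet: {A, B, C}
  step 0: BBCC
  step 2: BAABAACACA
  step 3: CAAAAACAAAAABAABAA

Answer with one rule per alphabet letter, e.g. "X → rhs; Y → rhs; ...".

  step 2 ⇒ step 3: BAABAACACA ⇒ CA·AA·AA·CA·AA·AA·B·AA·B·AA
    A ↦ AA
    B ↦ CA
    C ↦ B

A->AA, B->CA, C->B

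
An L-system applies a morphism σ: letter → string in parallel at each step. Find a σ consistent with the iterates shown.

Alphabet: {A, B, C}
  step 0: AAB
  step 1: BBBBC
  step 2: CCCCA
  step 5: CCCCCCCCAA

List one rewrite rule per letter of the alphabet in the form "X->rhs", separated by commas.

A->BB, B->C, C->A

  step 1 ⇒ step 2: BBBBC ⇒ C·C·C·C·A
    B ↦ C
    C ↦ A
  step 0 ⇒ step 1: AAB ⇒ BB·BB·C
    A ↦ BB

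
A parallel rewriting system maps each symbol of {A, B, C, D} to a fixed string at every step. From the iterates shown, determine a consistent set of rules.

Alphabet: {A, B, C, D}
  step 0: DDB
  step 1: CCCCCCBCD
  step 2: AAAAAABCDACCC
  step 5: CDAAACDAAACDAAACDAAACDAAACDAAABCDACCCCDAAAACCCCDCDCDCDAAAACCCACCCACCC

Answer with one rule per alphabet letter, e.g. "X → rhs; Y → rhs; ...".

A->CD, B->BCD, C->A, D->CCC

  step 1 ⇒ step 2: CCCCCCBCD ⇒ A·A·A·A·A·A·BCD·A·CCC
    B ↦ BCD
    C ↦ A
    D ↦ CCC
    A ↦ CD  (constrained at step 2)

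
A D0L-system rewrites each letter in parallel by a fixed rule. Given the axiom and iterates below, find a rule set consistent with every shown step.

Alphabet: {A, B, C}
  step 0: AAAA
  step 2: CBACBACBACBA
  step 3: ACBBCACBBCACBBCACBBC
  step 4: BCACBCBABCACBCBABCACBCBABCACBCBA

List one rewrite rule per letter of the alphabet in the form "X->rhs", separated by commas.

  step 3 ⇒ step 4: ACBBCACBBCACBBCACBBC ⇒ BC·A·CB·CB·A·BC·A·CB·CB·A·BC·A·CB·CB·A·BC·A·CB·CB·A
    A ↦ BC
    B ↦ CB
    C ↦ A

A->BC, B->CB, C->A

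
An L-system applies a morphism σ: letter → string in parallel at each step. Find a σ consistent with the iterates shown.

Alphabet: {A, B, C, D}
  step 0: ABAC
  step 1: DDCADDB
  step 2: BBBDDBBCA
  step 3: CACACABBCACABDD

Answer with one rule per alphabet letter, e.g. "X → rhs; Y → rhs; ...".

  step 2 ⇒ step 3: BBBDDBBCA ⇒ CA·CA·CA·B·B·CA·CA·B·DD
    A ↦ DD
    B ↦ CA
    C ↦ B
    D ↦ B

A->DD, B->CA, C->B, D->B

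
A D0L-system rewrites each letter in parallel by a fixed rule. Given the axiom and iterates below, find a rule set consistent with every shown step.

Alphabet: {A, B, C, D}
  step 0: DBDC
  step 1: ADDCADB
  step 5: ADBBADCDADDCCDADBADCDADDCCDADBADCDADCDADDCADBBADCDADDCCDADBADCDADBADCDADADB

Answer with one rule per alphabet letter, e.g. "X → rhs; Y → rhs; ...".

  step 0 ⇒ step 1: DBDC ⇒ AD·DC·AD·B
    B ↦ DC
    C ↦ B
    D ↦ AD
    A ↦ CD  (constrained at step 1)

A->CD, B->DC, C->B, D->AD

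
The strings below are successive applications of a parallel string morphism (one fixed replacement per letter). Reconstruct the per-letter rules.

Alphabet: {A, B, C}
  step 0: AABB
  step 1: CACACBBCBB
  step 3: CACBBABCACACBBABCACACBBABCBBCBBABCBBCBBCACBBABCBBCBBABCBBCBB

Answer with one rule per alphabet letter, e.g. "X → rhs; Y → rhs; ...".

  step 0 ⇒ step 1: AABB ⇒ CA·CA·CBB·CBB
    A ↦ CA
    B ↦ CBB
    C ↦ AB  (constrained at step 1)

A->CA, B->CBB, C->AB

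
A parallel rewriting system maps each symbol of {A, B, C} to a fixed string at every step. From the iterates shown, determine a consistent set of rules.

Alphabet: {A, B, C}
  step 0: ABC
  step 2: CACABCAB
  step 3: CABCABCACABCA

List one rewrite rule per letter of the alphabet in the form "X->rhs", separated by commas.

  step 2 ⇒ step 3: CACABCAB ⇒ CA·B·CA·B·CA·CA·B·CA
    A ↦ B
    B ↦ CA
    C ↦ CA

A->B, B->CA, C->CA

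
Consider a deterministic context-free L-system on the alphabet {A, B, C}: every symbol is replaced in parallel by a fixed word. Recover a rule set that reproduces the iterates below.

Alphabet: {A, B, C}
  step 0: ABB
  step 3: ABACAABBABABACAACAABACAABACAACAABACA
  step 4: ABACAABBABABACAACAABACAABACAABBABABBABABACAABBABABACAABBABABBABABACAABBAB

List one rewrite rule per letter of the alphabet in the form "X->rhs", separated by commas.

A->AB, B->ACA, C->B

  step 3 ⇒ step 4: ABACAABBABABACAACAABACAABACAACAABACA ⇒ AB·ACA·AB·B·AB·AB·ACA·ACA·AB·ACA·AB·ACA·AB·B·AB·AB·B·AB·AB·ACA·AB·B·AB·AB·ACA·AB·B·AB·AB·B·AB·AB·ACA·AB·B·AB
    A ↦ AB
    B ↦ ACA
    C ↦ B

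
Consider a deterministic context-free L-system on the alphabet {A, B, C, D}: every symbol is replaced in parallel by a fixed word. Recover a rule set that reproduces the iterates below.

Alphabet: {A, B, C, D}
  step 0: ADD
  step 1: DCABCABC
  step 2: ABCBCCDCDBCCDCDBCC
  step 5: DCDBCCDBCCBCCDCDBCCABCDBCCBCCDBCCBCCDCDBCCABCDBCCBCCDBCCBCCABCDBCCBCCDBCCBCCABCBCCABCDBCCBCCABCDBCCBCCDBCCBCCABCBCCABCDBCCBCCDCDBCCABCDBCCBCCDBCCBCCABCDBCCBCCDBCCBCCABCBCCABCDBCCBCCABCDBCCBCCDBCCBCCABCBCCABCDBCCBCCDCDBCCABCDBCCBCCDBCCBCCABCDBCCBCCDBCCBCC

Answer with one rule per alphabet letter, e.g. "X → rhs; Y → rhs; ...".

A->DC, B->D, C->BCC, D->ABC

  step 1 ⇒ step 2: DCABCABC ⇒ ABC·BCC·DC·D·BCC·DC·D·BCC
    A ↦ DC
    B ↦ D
    C ↦ BCC
    D ↦ ABC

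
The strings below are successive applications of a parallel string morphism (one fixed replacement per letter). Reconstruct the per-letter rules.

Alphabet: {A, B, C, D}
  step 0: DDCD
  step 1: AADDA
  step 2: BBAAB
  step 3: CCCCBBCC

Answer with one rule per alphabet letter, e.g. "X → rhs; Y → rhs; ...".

A->B, B->CC, C->DD, D->A

  step 2 ⇒ step 3: BBAAB ⇒ CC·CC·B·B·CC
    A ↦ B
    B ↦ CC
  step 0 ⇒ step 1: DDCD ⇒ A·A·DD·A
    C ↦ DD
  step 0 ⇒ step 1: DDCD ⇒ A·A·DD·A
    D ↦ A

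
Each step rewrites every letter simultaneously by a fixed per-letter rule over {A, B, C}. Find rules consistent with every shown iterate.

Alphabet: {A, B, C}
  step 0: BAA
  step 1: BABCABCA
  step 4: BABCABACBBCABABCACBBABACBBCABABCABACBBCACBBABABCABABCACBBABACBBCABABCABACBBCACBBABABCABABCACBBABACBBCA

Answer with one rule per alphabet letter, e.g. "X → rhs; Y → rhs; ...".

  step 0 ⇒ step 1: BAA ⇒ BA·BCA·BCA
    A ↦ BCA
    B ↦ BA
    C ↦ CB  (constrained at step 1)

A->BCA, B->BA, C->CB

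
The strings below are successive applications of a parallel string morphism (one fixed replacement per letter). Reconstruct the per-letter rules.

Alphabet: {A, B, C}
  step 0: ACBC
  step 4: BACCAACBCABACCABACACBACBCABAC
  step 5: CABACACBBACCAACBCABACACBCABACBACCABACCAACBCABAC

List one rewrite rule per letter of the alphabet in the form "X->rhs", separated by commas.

A->B, B->CA, C->AC

  step 4 ⇒ step 5: BACCAACBCABACCABACACBACBCABAC ⇒ CA·B·AC·AC·B·B·AC·CA·AC·B·CA·B·AC·AC·B·CA·B·AC·B·AC·CA·B·AC·CA·AC·B·CA·B·AC
    A ↦ B
    B ↦ CA
    C ↦ AC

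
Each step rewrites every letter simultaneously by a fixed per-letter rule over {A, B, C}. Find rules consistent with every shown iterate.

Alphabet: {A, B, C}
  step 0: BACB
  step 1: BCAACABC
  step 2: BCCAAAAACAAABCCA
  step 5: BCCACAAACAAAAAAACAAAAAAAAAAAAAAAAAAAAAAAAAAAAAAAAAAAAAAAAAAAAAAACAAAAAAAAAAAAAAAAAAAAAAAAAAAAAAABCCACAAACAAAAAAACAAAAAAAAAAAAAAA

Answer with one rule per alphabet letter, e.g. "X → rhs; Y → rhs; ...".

A->AA, B->BC, C->CA

  step 1 ⇒ step 2: BCAACABC ⇒ BC·CA·AA·AA·CA·AA·BC·CA
    A ↦ AA
    B ↦ BC
    C ↦ CA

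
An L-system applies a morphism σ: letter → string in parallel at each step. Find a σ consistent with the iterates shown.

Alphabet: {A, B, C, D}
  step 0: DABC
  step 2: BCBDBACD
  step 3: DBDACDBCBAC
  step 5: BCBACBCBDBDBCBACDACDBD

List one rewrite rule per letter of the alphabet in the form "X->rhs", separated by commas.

A->BC, B->D, C->B, D->AC

  step 2 ⇒ step 3: BCBDBACD ⇒ D·B·D·AC·D·BC·B·AC
    A ↦ BC
    B ↦ D
    C ↦ B
    D ↦ AC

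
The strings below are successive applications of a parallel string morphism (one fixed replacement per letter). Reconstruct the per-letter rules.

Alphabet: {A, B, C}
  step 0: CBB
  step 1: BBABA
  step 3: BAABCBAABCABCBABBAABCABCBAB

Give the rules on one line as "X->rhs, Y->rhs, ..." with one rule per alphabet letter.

A->ABC, B->BA, C->B

  step 0 ⇒ step 1: CBB ⇒ B·BA·BA
    B ↦ BA
    C ↦ B
    A ↦ ABC  (constrained at step 1)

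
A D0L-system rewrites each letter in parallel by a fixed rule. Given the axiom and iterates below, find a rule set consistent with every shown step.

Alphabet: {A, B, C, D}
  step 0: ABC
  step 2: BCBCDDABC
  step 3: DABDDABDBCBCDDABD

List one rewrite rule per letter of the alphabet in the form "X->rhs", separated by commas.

  step 2 ⇒ step 3: BCBCDDABC ⇒ DA·BD·DA·BD·BC·BC·D·DA·BD
    A ↦ D
    B ↦ DA
    C ↦ BD
    D ↦ BC

A->D, B->DA, C->BD, D->BC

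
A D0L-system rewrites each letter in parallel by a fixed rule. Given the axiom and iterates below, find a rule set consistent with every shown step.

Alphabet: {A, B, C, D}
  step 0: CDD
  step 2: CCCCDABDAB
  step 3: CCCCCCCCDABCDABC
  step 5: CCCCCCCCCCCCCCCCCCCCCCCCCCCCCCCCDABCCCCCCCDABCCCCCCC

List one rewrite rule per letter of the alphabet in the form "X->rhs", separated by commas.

  step 2 ⇒ step 3: CCCCDABDAB ⇒ CC·CC·CC·CC·DA·B·C·DA·B·C
    A ↦ B
    B ↦ C
    C ↦ CC
    D ↦ DA

A->B, B->C, C->CC, D->DA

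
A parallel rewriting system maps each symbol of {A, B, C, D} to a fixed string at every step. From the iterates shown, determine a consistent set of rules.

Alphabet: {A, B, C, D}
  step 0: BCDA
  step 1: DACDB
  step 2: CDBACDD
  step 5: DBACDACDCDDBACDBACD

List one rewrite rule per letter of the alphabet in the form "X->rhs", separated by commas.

  step 1 ⇒ step 2: DACDB ⇒ CD·B·A·CD·D
    A ↦ B
    B ↦ D
    C ↦ A
    D ↦ CD

A->B, B->D, C->A, D->CD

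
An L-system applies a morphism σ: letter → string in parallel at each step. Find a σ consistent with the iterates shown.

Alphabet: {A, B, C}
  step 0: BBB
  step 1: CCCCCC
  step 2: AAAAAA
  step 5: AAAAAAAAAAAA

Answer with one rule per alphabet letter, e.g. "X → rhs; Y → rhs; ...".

  step 1 ⇒ step 2: CCCCCC ⇒ A·A·A·A·A·A
    C ↦ A
    A ↦ B  (constrained at step 2)
  step 0 ⇒ step 1: BBB ⇒ CC·CC·CC
    B ↦ CC

A->B, B->CC, C->A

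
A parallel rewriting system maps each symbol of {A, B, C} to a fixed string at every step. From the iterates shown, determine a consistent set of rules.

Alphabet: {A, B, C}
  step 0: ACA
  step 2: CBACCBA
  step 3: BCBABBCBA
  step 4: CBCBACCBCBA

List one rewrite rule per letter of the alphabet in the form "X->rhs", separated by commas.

  step 3 ⇒ step 4: BCBABBCBA ⇒ C·B·C·BA·C·C·B·C·BA
    A ↦ BA
    B ↦ C
    C ↦ B

A->BA, B->C, C->B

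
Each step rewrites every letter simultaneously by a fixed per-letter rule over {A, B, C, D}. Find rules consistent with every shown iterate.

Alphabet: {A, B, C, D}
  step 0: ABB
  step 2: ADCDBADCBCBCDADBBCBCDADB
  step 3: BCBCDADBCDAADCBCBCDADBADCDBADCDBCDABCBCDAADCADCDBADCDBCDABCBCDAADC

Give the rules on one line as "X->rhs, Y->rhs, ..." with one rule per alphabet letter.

A->BCB, B->ADC, C->DB, D->CDA

  step 2 ⇒ step 3: ADCDBADCBCBCDADBBCBCDADB ⇒ BCB·CDA·DB·CDA·ADC·BCB·CDA·DB·ADC·DB·ADC·DB·CDA·BCB·CDA·ADC·ADC·DB·ADC·DB·CDA·BCB·CDA·ADC
    A ↦ BCB
    B ↦ ADC
    C ↦ DB
    D ↦ CDA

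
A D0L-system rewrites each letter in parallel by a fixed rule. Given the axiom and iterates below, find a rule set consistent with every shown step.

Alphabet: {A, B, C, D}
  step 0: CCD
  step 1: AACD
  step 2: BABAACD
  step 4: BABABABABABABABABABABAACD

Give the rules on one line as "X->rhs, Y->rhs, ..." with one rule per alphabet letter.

  step 1 ⇒ step 2: AACD ⇒ BA·BA·A·CD
    A ↦ BA
    C ↦ A
    D ↦ CD
    B ↦ BA  (constrained at step 2)

A->BA, B->BA, C->A, D->CD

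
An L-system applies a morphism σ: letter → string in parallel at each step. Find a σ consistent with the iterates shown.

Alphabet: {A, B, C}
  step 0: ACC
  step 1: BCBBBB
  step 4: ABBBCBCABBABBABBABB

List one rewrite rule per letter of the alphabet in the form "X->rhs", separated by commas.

  step 0 ⇒ step 1: ACC ⇒ BC·BB·BB
    A ↦ BC
    C ↦ BB
    B ↦ A  (constrained at step 1)

A->BC, B->A, C->BB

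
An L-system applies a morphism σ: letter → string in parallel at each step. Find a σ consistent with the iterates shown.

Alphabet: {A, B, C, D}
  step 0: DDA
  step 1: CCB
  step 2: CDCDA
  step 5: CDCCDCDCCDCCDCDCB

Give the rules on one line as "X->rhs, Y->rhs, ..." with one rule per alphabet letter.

  step 1 ⇒ step 2: CCB ⇒ CD·CD·A
    B ↦ A
    C ↦ CD
  step 0 ⇒ step 1: DDA ⇒ C·C·B
    A ↦ B
  step 0 ⇒ step 1: DDA ⇒ C·C·B
    D ↦ C

A->B, B->A, C->CD, D->C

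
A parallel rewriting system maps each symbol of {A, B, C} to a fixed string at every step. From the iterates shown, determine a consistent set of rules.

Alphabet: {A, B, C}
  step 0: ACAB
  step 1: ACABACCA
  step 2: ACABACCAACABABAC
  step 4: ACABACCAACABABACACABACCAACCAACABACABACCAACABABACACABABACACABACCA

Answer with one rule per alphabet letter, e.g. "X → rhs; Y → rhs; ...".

A->AC, B->CA, C->AB

  step 1 ⇒ step 2: ACABACCA ⇒ AC·AB·AC·CA·AC·AB·AB·AC
    A ↦ AC
    B ↦ CA
    C ↦ AB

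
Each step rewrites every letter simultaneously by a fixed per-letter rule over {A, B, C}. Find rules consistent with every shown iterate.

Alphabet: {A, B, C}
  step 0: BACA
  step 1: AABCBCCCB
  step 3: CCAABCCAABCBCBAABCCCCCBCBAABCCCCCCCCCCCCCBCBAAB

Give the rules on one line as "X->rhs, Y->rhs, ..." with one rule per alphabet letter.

A->CB, B->AAB, C->CC

  step 0 ⇒ step 1: BACA ⇒ AAB·CB·CC·CB
    A ↦ CB
    B ↦ AAB
    C ↦ CC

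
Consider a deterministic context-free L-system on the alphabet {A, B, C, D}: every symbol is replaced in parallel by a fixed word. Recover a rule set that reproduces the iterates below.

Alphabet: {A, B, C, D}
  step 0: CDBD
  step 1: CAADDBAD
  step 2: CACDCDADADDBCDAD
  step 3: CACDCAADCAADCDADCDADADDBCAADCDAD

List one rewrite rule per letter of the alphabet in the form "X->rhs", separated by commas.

A->CD, B->DB, C->CA, D->AD

  step 2 ⇒ step 3: CACDCDADADDBCDAD ⇒ CA·CD·CA·AD·CA·AD·CD·AD·CD·AD·AD·DB·CA·AD·CD·AD
    A ↦ CD
    B ↦ DB
    C ↦ CA
    D ↦ AD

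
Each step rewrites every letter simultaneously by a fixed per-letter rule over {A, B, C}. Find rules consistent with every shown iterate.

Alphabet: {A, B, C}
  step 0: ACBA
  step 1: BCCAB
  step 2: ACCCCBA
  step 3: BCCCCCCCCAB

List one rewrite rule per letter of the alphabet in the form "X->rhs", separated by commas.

  step 2 ⇒ step 3: ACCCCBA ⇒ B·CC·CC·CC·CC·A·B
    A ↦ B
    B ↦ A
    C ↦ CC

A->B, B->A, C->CC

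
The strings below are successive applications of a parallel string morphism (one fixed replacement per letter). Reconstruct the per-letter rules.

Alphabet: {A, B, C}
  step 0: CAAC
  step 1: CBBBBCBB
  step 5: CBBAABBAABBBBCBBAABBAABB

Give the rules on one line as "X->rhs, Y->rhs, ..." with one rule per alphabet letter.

  step 0 ⇒ step 1: CAAC ⇒ CBB·B·B·CBB
    A ↦ B
    C ↦ CBB
    B ↦ A  (constrained at step 1)

A->B, B->A, C->CBB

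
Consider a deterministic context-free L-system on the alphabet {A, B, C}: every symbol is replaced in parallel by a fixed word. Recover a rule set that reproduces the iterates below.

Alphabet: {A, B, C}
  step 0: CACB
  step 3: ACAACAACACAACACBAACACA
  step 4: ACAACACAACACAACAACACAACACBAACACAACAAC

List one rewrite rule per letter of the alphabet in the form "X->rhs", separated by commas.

A->AC, B->CBA, C->A

  step 3 ⇒ step 4: ACAACAACACAACACBAACACA ⇒ AC·A·AC·AC·A·AC·AC·A·AC·A·AC·AC·A·AC·A·CBA·AC·AC·A·AC·A·AC
    A ↦ AC
    B ↦ CBA
    C ↦ A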